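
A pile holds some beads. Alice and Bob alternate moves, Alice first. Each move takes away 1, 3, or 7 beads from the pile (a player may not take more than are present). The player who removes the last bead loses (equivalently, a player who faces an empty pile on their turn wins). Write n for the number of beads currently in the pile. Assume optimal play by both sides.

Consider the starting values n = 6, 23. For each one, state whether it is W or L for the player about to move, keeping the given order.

6: W, 23: L

Compute win/loss labels from the base case upward. A position with no move is W. Any other position is W if it can reach an L in one move, else L.
n=0: no move; the opponent has just taken the last bead and therefore loses → W
n=1: L (sole option 0(W) is W)
n=2: W (go to 1, an L position)
n=3: L (options 2(W), 0(W) are all W)
n=4: W (go to 3, an L position)
n=5: L (options 4(W), 2(W) are all W)
n=6: W (go to 5, an L position)
n=7: L (options 6(W), 4(W), 0(W) are all W)
n=8: W (go to 7, an L position)
n=9: L (options 8(W), 6(W), 2(W) are all W)
n=10: W (go to 9, an L position)
n=11: L (options 10(W), 8(W), 4(W) are all W)
n=12: W (go to 11, an L position)
n=13: L (options 12(W), 10(W), 6(W) are all W)
n=14: W (go to 13, an L position)
n=15: L (options 14(W), 12(W), 8(W) are all W)
n=16: W (go to 15, an L position)
n=17: L (options 16(W), 14(W), 10(W) are all W)
n=18: W (go to 17, an L position)
n=19: L (options 18(W), 16(W), 12(W) are all W)
n=20: W (go to 19, an L position)
n=21: L (options 20(W), 18(W), 14(W) are all W)
n=22: W (go to 21, an L position)
n=23: L (options 22(W), 20(W), 16(W) are all W)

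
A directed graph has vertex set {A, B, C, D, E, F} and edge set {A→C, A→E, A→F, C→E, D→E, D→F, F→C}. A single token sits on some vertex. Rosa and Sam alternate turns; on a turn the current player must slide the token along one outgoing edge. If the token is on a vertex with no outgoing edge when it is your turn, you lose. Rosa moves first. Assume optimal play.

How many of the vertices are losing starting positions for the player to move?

3

Positions with no move are L. A position that does have a move is losing for the player to move precisely when every available move leads to a winning position for the opponent. Fill in the labels:
Every edge goes from a vertex to one that appears earlier in the order E, B, C, F, A, D, so processing vertices in that order labels each vertex after all of its successors.
E: no outgoing edge → L
B: no outgoing edge → L
C: can move to E, which is L ⇒ W
F: the only move is to C(W), a W ⇒ L
A: can move to F, which is L ⇒ W
D: can move to F, which is L ⇒ W
The L vertices are B, E, F; that is 3 in all.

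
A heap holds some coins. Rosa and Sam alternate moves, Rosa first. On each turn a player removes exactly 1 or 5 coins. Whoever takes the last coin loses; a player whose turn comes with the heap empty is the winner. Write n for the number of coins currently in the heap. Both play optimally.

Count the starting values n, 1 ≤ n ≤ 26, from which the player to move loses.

13

Label each position W (a win for the player to move) or L (a loss). A position with no legal move is W; any other position is W exactly when some move reaches an L, and L when every move reaches a W.
n=0: no move; the opponent has just taken the last coin and therefore loses → W
n=1: L (sole option 0(W) is W)
n=2: W (go to 1, an L position)
n=3: L (sole option 2(W) is W)
n=4: W (go to 3, an L position)
n=5: L (options 4(W), 0(W) are all W)
n=6: W (go to 5, an L position)
n=7: L (options 6(W), 2(W) are all W)
n=8: W (go to 7, an L position)
n=9: L (options 8(W), 4(W) are all W)
n=10: W (go to 9, an L position)
n=11: L (options 10(W), 6(W) are all W)
n=12: W (go to 11, an L position)
n=13: L (options 12(W), 8(W) are all W)
n=14: W (go to 13, an L position)
n=15: L (options 14(W), 10(W) are all W)
n=16: W (go to 15, an L position)
n=17: L (options 16(W), 12(W) are all W)
n=18: W (go to 17, an L position)
n=19: L (options 18(W), 14(W) are all W)
n=20: W (go to 19, an L position)
n=21: L (options 20(W), 16(W) are all W)
n=22: W (go to 21, an L position)
n=23: L (options 22(W), 18(W) are all W)
n=24: W (go to 23, an L position)
n=25: L (options 24(W), 20(W) are all W)
n=26: W (go to 25, an L position)
L entries with 1 ≤ n ≤ 26 (the range starts at n=1): n = 1, 3, 5, 7, 9, 11, 13, 15, 17, 19, 21, 23, 25; that makes 13.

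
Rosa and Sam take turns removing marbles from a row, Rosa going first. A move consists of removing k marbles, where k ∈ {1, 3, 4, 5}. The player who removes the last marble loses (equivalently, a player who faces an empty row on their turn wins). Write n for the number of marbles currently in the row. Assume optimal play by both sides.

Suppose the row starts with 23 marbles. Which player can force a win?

Rosa wins.

Compute win/loss labels from the base case upward. A position with no move is W. Any other position is W if it can reach an L in one move, else L.
n=0: no move; the opponent has just taken the last marble and therefore loses → W
n=1: L (sole option 0(W) is W)
n=2: W (go to 1, an L position)
n=3: L (options 2(W), 0(W) are all W)
n=4: W (go to 3, an L position)
n=5: W (go to 1, an L position)
n=6: W (go to 3, an L position)
n=7: W (go to 3, an L position)
n=8: W (go to 3, an L position)
n=9: L (options 8(W), 6(W), 5(W), 4(W) are all W)
n=10: W (go to 9, an L position)
n=11: L (options 10(W), 8(W), 7(W), 6(W) are all W)
n=12: W (go to 11, an L position)
n=13: W (go to 9, an L position)
n=14: W (go to 11, an L position)
n=15: W (go to 11, an L position)
n=16: W (go to 11, an L position)
n=17: L (options 16(W), 14(W), 13(W), 12(W) are all W)
n=18: W (go to 17, an L position)
n=19: L (options 18(W), 16(W), 15(W), 14(W) are all W)
n=20: W (go to 19, an L position)
n=21: W (go to 17, an L position)
n=22: W (go to 19, an L position)
n=23: W (go to 19, an L position)
From 23 Rosa can remove 4, leaving 19, reaching an L position.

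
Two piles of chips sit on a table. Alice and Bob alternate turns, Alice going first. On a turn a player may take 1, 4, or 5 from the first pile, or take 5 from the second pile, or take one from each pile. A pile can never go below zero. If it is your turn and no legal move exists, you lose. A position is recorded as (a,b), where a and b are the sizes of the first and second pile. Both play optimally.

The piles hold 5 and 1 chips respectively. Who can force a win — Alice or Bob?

Alice wins.

Classify positions by backward induction: terminal positions (no move available) are L. From any other position, the mover wins iff some move reaches an L.
No move ever increases a pile, so every position that can arise here has a ≤ 5 and b ≤ 1; it is enough to label the cells with 0 ≤ a ≤ 5 and 0 ≤ b ≤ 1.
Every move lowers a or b (never raises either), so fill the grid row by row in increasing a, and left to right within a row: each cell's successors are then already labelled.
      b=0  b=1
a=0:    L    L
a=1:    W    W
a=2:    L    L
a=3:    W    W
a=4:    W    W
a=5:    W    W
Cells with no legal move (terminal, hence L): (0,0), (0,1).
The remaining L cells, each justified by listing all of its moves:
(2,0): only reaches (1,0)(W), which is W → L
(2,1): only reaches (1,1)(W), (1,0)(W), all W → L
Every other cell has at least one move into one of the L cells above, so it is W.
The starting position (5,1) is W: Alice should move to (0,1), handing over an L position.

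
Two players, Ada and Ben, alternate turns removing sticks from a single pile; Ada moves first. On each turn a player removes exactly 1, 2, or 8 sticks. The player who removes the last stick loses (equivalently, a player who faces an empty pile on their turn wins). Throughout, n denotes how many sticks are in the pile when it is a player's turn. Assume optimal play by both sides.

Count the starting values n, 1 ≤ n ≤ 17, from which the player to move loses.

6

Compute win/loss labels from the base case upward. A position with no move is W. Any other position is W if it can reach an L in one move, else L.
n=0: no move; the opponent has just taken the last stick and therefore loses → W
n=1: →0(W) only, which is W, so L
n=2: →1(L), so W
n=3: →1(L), so W
n=4: →3(W), 2(W) — all W, so L
n=5: →4(L), so W
n=6: →4(L), so W
n=7: →6(W), 5(W) — all W, so L
n=8: →7(L), so W
n=9: →7(L), so W
n=10: →9(W), 8(W), 2(W) — all W, so L
n=11: →10(L), so W
n=12: →10(L), so W
n=13: →12(W), 11(W), 5(W) — all W, so L
n=14: →13(L), so W
n=15: →13(L), so W
n=16: →15(W), 14(W), 8(W) — all W, so L
n=17: →16(L), so W
L entries with 1 ≤ n ≤ 17 (the range starts at n=1): n = 1, 4, 7, 10, 13, 16; that makes 6.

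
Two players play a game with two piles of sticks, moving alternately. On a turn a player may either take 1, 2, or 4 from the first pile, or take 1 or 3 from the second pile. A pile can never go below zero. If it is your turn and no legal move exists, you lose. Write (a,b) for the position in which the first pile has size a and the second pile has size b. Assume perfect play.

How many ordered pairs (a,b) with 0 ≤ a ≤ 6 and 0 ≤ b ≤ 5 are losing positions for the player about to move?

15

Positions with no move are L. A position that does have a move is losing for the player to move precisely when every available move leads to a winning position for the opponent. Fill in the labels:
Every move lowers a or b (never raises either), so fill the grid row by row in increasing a, and left to right within a row: each cell's successors are then already labelled.
      b=0  b=1  b=2  b=3  b=4  b=5
a=0:    L    W    L    W    L    W
a=1:    W    L    W    L    W    L
a=2:    W    W    W    W    W    W
a=3:    L    W    L    W    L    W
a=4:    W    L    W    L    W    L
a=5:    W    W    W    W    W    W
a=6:    L    W    L    W    L    W
Cells with no legal move (terminal, hence L): (0,0).
The remaining L cells, each justified by listing all of its moves:
(0,2): L (sole option (0,1)(W) is W)
(0,4): L (options (0,3)(W), (0,1)(W) are all W)
(1,1): L (options (0,1)(W), (1,0)(W) are all W)
(1,3): L (options (0,3)(W), (1,2)(W), (1,0)(W) are all W)
(1,5): L (options (0,5)(W), (1,4)(W), (1,2)(W) are all W)
(3,0): L (options (2,0)(W), (1,0)(W) are all W)
(3,2): L (options (2,2)(W), (1,2)(W), (3,1)(W) are all W)
(3,4): L (options (2,4)(W), (1,4)(W), (3,3)(W), (3,1)(W) are all W)
(4,1): L (options (3,1)(W), (2,1)(W), (0,1)(W), (4,0)(W) are all W)
(4,3): L (options (3,3)(W), (2,3)(W), (0,3)(W), (4,2)(W), (4,0)(W) are all W)
(4,5): L (options (3,5)(W), (2,5)(W), (0,5)(W), (4,4)(W), (4,2)(W) are all W)
(6,0): L (options (5,0)(W), (4,0)(W), (2,0)(W) are all W)
(6,2): L (options (5,2)(W), (4,2)(W), (2,2)(W), (6,1)(W) are all W)
(6,4): L (options (5,4)(W), (4,4)(W), (2,4)(W), (6,3)(W), (6,1)(W) are all W)
Every other cell has at least one move into one of the L cells above, so it is W.
L cells per row: a=0: 3, a=1: 3, a=2: 0, a=3: 3, a=4: 3, a=5: 0, a=6: 3; total 15.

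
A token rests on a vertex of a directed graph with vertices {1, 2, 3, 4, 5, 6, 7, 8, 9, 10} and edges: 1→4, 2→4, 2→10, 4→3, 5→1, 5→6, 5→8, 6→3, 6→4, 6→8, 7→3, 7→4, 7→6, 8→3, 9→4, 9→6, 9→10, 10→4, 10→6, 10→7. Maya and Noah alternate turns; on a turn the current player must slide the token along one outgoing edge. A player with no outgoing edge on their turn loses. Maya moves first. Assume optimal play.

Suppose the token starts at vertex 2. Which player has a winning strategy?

Work bottom-up. With no move the player to move loses. Otherwise the position is W if at least one move leads to an L position for the opponent, and L if every move leads to a W.
Every edge goes from a vertex to one that appears earlier in the order 3, 4, 8, 6, 1, 7, 5, 10, 2, 9, so processing vertices in that order labels each vertex after all of its successors.
3: no outgoing edge → L
4: can move to 3, which is L ⇒ W
8: can move to 3, which is L ⇒ W
6: can move to 3, which is L ⇒ W
1: the only move is to 4(W), a W ⇒ L
7: can move to 3, which is L ⇒ W
5: can move to 1, which is L ⇒ W
10: moves to 7(W), 6(W), 4(W); every one is W ⇒ L
2: can move to 10, which is L ⇒ W
9: can move to 10, which is L ⇒ W
The starting position 2 is W: Maya should move to 10, handing over an L position.

Maya wins.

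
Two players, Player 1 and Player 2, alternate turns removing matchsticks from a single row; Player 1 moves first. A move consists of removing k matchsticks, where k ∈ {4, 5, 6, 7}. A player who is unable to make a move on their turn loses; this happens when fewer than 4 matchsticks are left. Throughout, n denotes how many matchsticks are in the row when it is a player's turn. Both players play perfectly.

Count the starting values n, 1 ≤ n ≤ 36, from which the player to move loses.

Positions with no move are L. A position that does have a move is losing for the player to move precisely when every available move leads to a winning position for the opponent. Fill in the labels:
n=0: no move → L
n=1: no move → L
n=2: no move → L
n=3: no move → L
n=4: →0(L), so W
n=5: →1(L), so W
n=6: →2(L), so W
n=7: →3(L), so W
n=8: →3(L), so W
n=9: →3(L), so W
n=10: →3(L), so W
n=11: →7(W), 6(W), 5(W), 4(W) — all W, so L
n=12: →8(W), 7(W), 6(W), 5(W) — all W, so L
n=13: →9(W), 8(W), 7(W), 6(W) — all W, so L
n=14: →10(W), 9(W), 8(W), 7(W) — all W, so L
n=15: →11(L), so W
n=16: →12(L), so W
n=17: →13(L), so W
n=18: →14(L), so W
n=19: →14(L), so W
n=20: →14(L), so W
n=21: →14(L), so W
n=22: →18(W), 17(W), 16(W), 15(W) — all W, so L
n=23: →19(W), 18(W), 17(W), 16(W) — all W, so L
n=24: →20(W), 19(W), 18(W), 17(W) — all W, so L
n=25: →21(W), 20(W), 19(W), 18(W) — all W, so L
n=26: →22(L), so W
n=27: →23(L), so W
n=28: →24(L), so W
n=29: →25(L), so W
n=30: →25(L), so W
n=31: →25(L), so W
n=32: →25(L), so W
n=33: →29(W), 28(W), 27(W), 26(W) — all W, so L
n=34: →30(W), 29(W), 28(W), 27(W) — all W, so L
n=35: →31(W), 30(W), 29(W), 28(W) — all W, so L
n=36: →32(W), 31(W), 30(W), 29(W) — all W, so L
L entries with 1 ≤ n ≤ 36 (n=0 is outside the asked range and is not counted): n = 1, 2, 3, 11, 12, 13, 14, 22, 23, 24, 25, 33, 34, 35, 36; that makes 15.

15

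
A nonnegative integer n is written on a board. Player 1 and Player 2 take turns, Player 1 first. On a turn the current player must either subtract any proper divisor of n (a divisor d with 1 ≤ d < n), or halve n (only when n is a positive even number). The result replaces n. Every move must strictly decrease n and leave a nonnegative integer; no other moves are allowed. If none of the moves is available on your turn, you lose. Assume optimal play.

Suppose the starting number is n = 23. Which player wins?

Player 2 wins.

Label each position W (a win for the player to move) or L (a loss). A position with no legal move is L; any other position is W exactly when some move reaches an L, and L when every move reaches a W.
n=0: no move → L
n=1: no move → L
n=2: →1(L), so W
n=3: →2(W) only, which is W, so L
n=4: →3(L), so W
n=5: →4(W) only, which is W, so L
n=6: →3(L), so W
n=7: →6(W) only, which is W, so L
n=8: →7(L), so W
n=9: →6(W), 8(W) — all W, so L
n=10: →5(L), so W
n=11: →10(W) only, which is W, so L
n=12: →9(L), so W
n=13: →12(W) only, which is W, so L
n=14: →7(L), so W
n=15: →10(W), 12(W), 14(W) — all W, so L
n=16: →15(L), so W
n=17: →16(W) only, which is W, so L
n=18: →9(L), so W
n=19: →18(W) only, which is W, so L
n=20: →15(L), so W
n=21: →14(W), 18(W), 20(W) — all W, so L
n=22: →11(L), so W
n=23: →22(W) only, which is W, so L
Every move from 23 reaches a W position, so the mover loses.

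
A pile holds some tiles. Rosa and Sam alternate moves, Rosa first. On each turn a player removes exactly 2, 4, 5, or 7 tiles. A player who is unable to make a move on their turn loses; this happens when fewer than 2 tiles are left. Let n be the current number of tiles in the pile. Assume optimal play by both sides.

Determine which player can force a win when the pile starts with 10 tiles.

Sam wins.

Positions with no move are L. A position that does have a move is losing for the player to move precisely when every available move leads to a winning position for the opponent. Fill in the labels:
n=0: no move → L
n=1: no move → L
n=2: W (go to 0, an L position)
n=3: W (go to 1, an L position)
n=4: W (go to 0, an L position)
n=5: W (go to 1, an L position)
n=6: W (go to 1, an L position)
n=7: W (go to 0, an L position)
n=8: W (go to 1, an L position)
n=9: L (options 7(W), 5(W), 4(W), 2(W) are all W)
n=10: L (options 8(W), 6(W), 5(W), 3(W) are all W)
The starting position 10 is L: whatever Rosa does, the opponent receives a W position.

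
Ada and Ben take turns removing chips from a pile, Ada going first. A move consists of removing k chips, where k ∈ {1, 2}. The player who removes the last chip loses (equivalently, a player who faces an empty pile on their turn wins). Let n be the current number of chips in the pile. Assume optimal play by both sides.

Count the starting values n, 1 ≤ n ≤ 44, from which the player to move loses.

Use the standard recursion: the mover wins at a terminal position; elsewhere, the mover wins exactly when some move hands the opponent an L position.
n=0: no move; the opponent has just taken the last chip and therefore loses → W
n=1: →0(W) only, which is W, so L
n=2: →1(L), so W
n=3: →1(L), so W
n=4: →3(W), 2(W) — all W, so L
n=5: →4(L), so W
n=6: →4(L), so W
n=7: →6(W), 5(W) — all W, so L
n=8: →7(L), so W
n=9: →7(L), so W
n=10: →9(W), 8(W) — all W, so L
n=11: →10(L), so W
n=12: →10(L), so W
n=13: →12(W), 11(W) — all W, so L
n=14: →13(L), so W
n=15: →13(L), so W
n=16: →15(W), 14(W) — all W, so L
n=17: →16(L), so W
n=18: →16(L), so W
n=19: →18(W), 17(W) — all W, so L
n=20: →19(L), so W
n=21: →19(L), so W
n=22: →21(W), 20(W) — all W, so L
n=23: →22(L), so W
n=24: →22(L), so W
n=25: →24(W), 23(W) — all W, so L
n=26: →25(L), so W
n=27: →25(L), so W
n=28: →27(W), 26(W) — all W, so L
n=29: →28(L), so W
n=30: →28(L), so W
n=31: →30(W), 29(W) — all W, so L
n=32: →31(L), so W
n=33: →31(L), so W
n=34: →33(W), 32(W) — all W, so L
n=35: →34(L), so W
n=36: →34(L), so W
n=37: →36(W), 35(W) — all W, so L
n=38: →37(L), so W
n=39: →37(L), so W
n=40: →39(W), 38(W) — all W, so L
n=41: →40(L), so W
n=42: →40(L), so W
n=43: →42(W), 41(W) — all W, so L
n=44: →43(L), so W
L entries with 1 ≤ n ≤ 44 (the range starts at n=1): n = 1, 4, 7, 10, 13, 16, 19, 22, 25, 28, 31, 34, 37, 40, 43; that makes 15.

15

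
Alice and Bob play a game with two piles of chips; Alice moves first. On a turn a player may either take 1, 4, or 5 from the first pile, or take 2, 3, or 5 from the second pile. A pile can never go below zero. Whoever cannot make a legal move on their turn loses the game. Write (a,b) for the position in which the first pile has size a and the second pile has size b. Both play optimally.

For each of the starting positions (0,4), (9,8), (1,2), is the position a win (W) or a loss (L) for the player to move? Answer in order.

(0,4): W, (9,8): W, (1,2): L

Compute win/loss labels from the base case upward. A position with no move is L. Any other position is W if it can reach an L in one move, else L.
No move ever increases a pile, so every position that can arise here has a ≤ 9 and b ≤ 8; it is enough to label the cells with 0 ≤ a ≤ 9 and 0 ≤ b ≤ 8.
Every move lowers a or b (never raises either), so fill the grid row by row in increasing a, and left to right within a row: each cell's successors are then already labelled.
      b=0  b=1  b=2  b=3  b=4  b=5  b=6  b=7  b=8
a=0:    L    L    W    W    W    W    W    L    L
a=1:    W    W    L    L    W    W    W    W    W
a=2:    L    L    W    W    W    W    W    L    L
a=3:    W    W    L    L    W    W    W    W    W
a=4:    W    W    W    W    L    L    W    W    W
a=5:    W    W    W    W    W    W    L    W    W
a=6:    W    W    W    W    L    L    W    W    W
a=7:    W    W    W    W    W    W    L    W    W
a=8:    L    L    W    W    W    W    W    L    L
a=9:    W    W    L    L    W    W    W    W    W
Cells with no legal move (terminal, hence L): (0,0), (0,1).
The remaining L cells, each justified by listing all of its moves:
(0,7): moves to (0,5)(W), (0,4)(W), (0,2)(W); every one is W ⇒ L
(0,8): moves to (0,6)(W), (0,5)(W), (0,3)(W); every one is W ⇒ L
(1,2): moves to (0,2)(W), (1,0)(W); every one is W ⇒ L
(1,3): moves to (0,3)(W), (1,1)(W), (1,0)(W); every one is W ⇒ L
(2,0): the only move is to (1,0)(W), a W ⇒ L
(2,1): the only move is to (1,1)(W), a W ⇒ L
(2,7): moves to (1,7)(W), (2,5)(W), (2,4)(W), (2,2)(W); every one is W ⇒ L
(2,8): moves to (1,8)(W), (2,6)(W), (2,5)(W), (2,3)(W); every one is W ⇒ L
(3,2): moves to (2,2)(W), (3,0)(W); every one is W ⇒ L
(3,3): moves to (2,3)(W), (3,1)(W), (3,0)(W); every one is W ⇒ L
(4,4): moves to (3,4)(W), (0,4)(W), (4,2)(W), (4,1)(W); every one is W ⇒ L
(4,5): moves to (3,5)(W), (0,5)(W), (4,3)(W), (4,2)(W), (4,0)(W); every one is W ⇒ L
(5,6): moves to (4,6)(W), (1,6)(W), (0,6)(W), (5,4)(W), (5,3)(W), (5,1)(W); every one is W ⇒ L
(6,4): moves to (5,4)(W), (2,4)(W), (1,4)(W), (6,2)(W), (6,1)(W); every one is W ⇒ L
(6,5): moves to (5,5)(W), (2,5)(W), (1,5)(W), (6,3)(W), (6,2)(W), (6,0)(W); every one is W ⇒ L
(7,6): moves to (6,6)(W), (3,6)(W), (2,6)(W), (7,4)(W), (7,3)(W), (7,1)(W); every one is W ⇒ L
(8,0): moves to (7,0)(W), (4,0)(W), (3,0)(W); every one is W ⇒ L
(8,1): moves to (7,1)(W), (4,1)(W), (3,1)(W); every one is W ⇒ L
(8,7): moves to (7,7)(W), (4,7)(W), (3,7)(W), (8,5)(W), (8,4)(W), (8,2)(W); every one is W ⇒ L
(8,8): moves to (7,8)(W), (4,8)(W), (3,8)(W), (8,6)(W), (8,5)(W), (8,3)(W); every one is W ⇒ L
(9,2): moves to (8,2)(W), (5,2)(W), (4,2)(W), (9,0)(W); every one is W ⇒ L
(9,3): moves to (8,3)(W), (5,3)(W), (4,3)(W), (9,1)(W), (9,0)(W); every one is W ⇒ L
Every other cell has at least one move into one of the L cells above, so it is W.
(0,4): the move to (0,1) reaches an L cell, so W
(9,8): the move to (8,8) reaches an L cell, so W
(1,2): one of the L cells justified above, so L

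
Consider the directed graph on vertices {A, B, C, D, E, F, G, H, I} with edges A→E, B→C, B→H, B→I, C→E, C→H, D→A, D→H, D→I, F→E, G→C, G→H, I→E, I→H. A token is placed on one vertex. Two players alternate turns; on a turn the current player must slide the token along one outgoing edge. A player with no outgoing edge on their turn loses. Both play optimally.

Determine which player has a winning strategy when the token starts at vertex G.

The first player wins.

Build the W/L table. Terminal = L. A non-terminal position is W if it has a move to some L; otherwise it is L.
Every edge goes from a vertex to one that appears earlier in the order H, E, C, I, F, A, D, G, B, so processing vertices in that order labels each vertex after all of its successors.
H: no outgoing edge → L
E: no outgoing edge → L
C: W (go to E, an L position)
I: W (go to E, an L position)
F: W (go to E, an L position)
A: W (go to E, an L position)
D: W (go to H, an L position)
G: W (go to H, an L position)
B: W (go to H, an L position)
The starting position G is W: the player to move should move to H, handing over an L position.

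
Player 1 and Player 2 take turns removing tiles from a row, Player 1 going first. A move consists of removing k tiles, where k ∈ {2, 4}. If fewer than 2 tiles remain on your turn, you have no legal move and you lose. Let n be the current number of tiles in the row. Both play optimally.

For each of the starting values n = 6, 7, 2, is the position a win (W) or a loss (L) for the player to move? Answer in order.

6: L, 7: L, 2: W

Positions with no move are L. A position that does have a move is losing for the player to move precisely when every available move leads to a winning position for the opponent. Fill in the labels:
n=0: no move → L
n=1: no move → L
n=2: →0(L), so W
n=3: →1(L), so W
n=4: →0(L), so W
n=5: →1(L), so W
n=6: →4(W), 2(W) — all W, so L
n=7: →5(W), 3(W) — all W, so L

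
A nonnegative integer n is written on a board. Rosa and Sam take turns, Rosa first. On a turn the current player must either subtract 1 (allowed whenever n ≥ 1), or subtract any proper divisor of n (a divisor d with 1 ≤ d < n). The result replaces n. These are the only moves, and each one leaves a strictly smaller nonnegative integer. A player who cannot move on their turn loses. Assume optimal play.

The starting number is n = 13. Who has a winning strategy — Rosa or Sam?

Sam wins.

Build the W/L table. Terminal = L. A non-terminal position is W if it has a move to some L; otherwise it is L.
n=0: no move → L
n=1: W (go to 0, an L position)
n=2: L (sole option 1(W) is W)
n=3: W (go to 2, an L position)
n=4: W (go to 2, an L position)
n=5: L (sole option 4(W) is W)
n=6: W (go to 5, an L position)
n=7: L (sole option 6(W) is W)
n=8: W (go to 7, an L position)
n=9: L (options 6(W), 8(W) are all W)
n=10: W (go to 5, an L position)
n=11: L (sole option 10(W) is W)
n=12: W (go to 9, an L position)
n=13: L (sole option 12(W) is W)
Every move from 13 reaches a W position, so the mover loses.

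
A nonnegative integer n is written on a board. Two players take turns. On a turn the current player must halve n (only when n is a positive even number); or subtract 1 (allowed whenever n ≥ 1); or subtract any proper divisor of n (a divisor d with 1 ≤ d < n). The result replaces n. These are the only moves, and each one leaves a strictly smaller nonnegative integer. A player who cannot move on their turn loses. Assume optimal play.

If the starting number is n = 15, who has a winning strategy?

The second player wins.

Use the standard recursion: the mover loses at a terminal position; elsewhere, the mover wins exactly when some move hands the opponent an L position.
n=0: no move → L
n=1: W (go to 0, an L position)
n=2: L (sole option 1(W) is W)
n=3: W (go to 2, an L position)
n=4: W (go to 2, an L position)
n=5: L (sole option 4(W) is W)
n=6: W (go to 5, an L position)
n=7: L (sole option 6(W) is W)
n=8: W (go to 7, an L position)
n=9: L (options 6(W), 8(W) are all W)
n=10: W (go to 5, an L position)
n=11: L (sole option 10(W) is W)
n=12: W (go to 9, an L position)
n=13: L (sole option 12(W) is W)
n=14: W (go to 7, an L position)
n=15: L (options 10(W), 12(W), 14(W) are all W)
Every move from 15 reaches a W position, so the mover loses.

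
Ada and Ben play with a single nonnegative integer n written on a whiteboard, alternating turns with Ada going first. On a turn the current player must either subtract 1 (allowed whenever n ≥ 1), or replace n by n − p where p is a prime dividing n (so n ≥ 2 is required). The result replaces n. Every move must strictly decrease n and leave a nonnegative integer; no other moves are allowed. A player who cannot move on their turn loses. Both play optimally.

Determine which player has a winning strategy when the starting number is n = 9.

Label each position W (a win for the player to move) or L (a loss). A position with no legal move is L; any other position is W exactly when some move reaches an L, and L when every move reaches a W.
n=0: no move → L
n=1: can move to 0, which is L ⇒ W
n=2: can move to 0, which is L ⇒ W
n=3: can move to 0, which is L ⇒ W
n=4: moves to 2(W), 3(W); every one is W ⇒ L
n=5: can move to 0, which is L ⇒ W
n=6: can move to 4, which is L ⇒ W
n=7: can move to 0, which is L ⇒ W
n=8: moves to 6(W), 7(W); every one is W ⇒ L
n=9: can move to 8, which is L ⇒ W
The starting position 9 is W: Ada should move to 8, handing over an L position.

Ada wins.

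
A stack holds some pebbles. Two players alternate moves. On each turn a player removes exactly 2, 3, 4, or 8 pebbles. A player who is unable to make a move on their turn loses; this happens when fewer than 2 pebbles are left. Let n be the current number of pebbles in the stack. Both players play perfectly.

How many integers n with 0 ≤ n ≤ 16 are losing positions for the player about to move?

6

Build the W/L table. Terminal = L. A non-terminal position is W if it has a move to some L; otherwise it is L.
n=0: no move → L
n=1: no move → L
n=2: can move to 0, which is L ⇒ W
n=3: can move to 1, which is L ⇒ W
n=4: can move to 1, which is L ⇒ W
n=5: can move to 1, which is L ⇒ W
n=6: moves to 4(W), 3(W), 2(W); every one is W ⇒ L
n=7: moves to 5(W), 4(W), 3(W); every one is W ⇒ L
n=8: can move to 6, which is L ⇒ W
n=9: can move to 7, which is L ⇒ W
n=10: can move to 7, which is L ⇒ W
n=11: can move to 7, which is L ⇒ W
n=12: moves to 10(W), 9(W), 8(W), 4(W); every one is W ⇒ L
n=13: moves to 11(W), 10(W), 9(W), 5(W); every one is W ⇒ L
n=14: can move to 12, which is L ⇒ W
n=15: can move to 13, which is L ⇒ W
n=16: can move to 13, which is L ⇒ W
L entries with 0 ≤ n ≤ 16: n = 0, 1, 6, 7, 12, 13; that makes 6.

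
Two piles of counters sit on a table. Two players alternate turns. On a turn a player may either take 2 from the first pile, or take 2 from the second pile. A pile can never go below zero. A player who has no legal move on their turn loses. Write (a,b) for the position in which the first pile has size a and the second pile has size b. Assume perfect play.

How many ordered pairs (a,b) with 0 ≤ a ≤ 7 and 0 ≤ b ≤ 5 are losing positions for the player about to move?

Label each position W (a win for the player to move) or L (a loss). A position with no legal move is L; any other position is W exactly when some move reaches an L, and L when every move reaches a W.
Every move lowers a or b (never raises either), so fill the grid row by row in increasing a, and left to right within a row: each cell's successors are then already labelled.
      b=0  b=1  b=2  b=3  b=4  b=5
a=0:    L    L    W    W    L    L
a=1:    L    L    W    W    L    L
a=2:    W    W    L    L    W    W
a=3:    W    W    L    L    W    W
a=4:    L    L    W    W    L    L
a=5:    L    L    W    W    L    L
a=6:    W    W    L    L    W    W
a=7:    W    W    L    L    W    W
Cells with no legal move (terminal, hence L): (0,0), (0,1), (1,0), (1,1).
The remaining L cells, each justified by listing all of its moves:
(0,4): the only move is to (0,2)(W), a W ⇒ L
(0,5): the only move is to (0,3)(W), a W ⇒ L
(1,4): the only move is to (1,2)(W), a W ⇒ L
(1,5): the only move is to (1,3)(W), a W ⇒ L
(2,2): moves to (0,2)(W), (2,0)(W); every one is W ⇒ L
(2,3): moves to (0,3)(W), (2,1)(W); every one is W ⇒ L
(3,2): moves to (1,2)(W), (3,0)(W); every one is W ⇒ L
(3,3): moves to (1,3)(W), (3,1)(W); every one is W ⇒ L
(4,0): the only move is to (2,0)(W), a W ⇒ L
(4,1): the only move is to (2,1)(W), a W ⇒ L
(4,4): moves to (2,4)(W), (4,2)(W); every one is W ⇒ L
(4,5): moves to (2,5)(W), (4,3)(W); every one is W ⇒ L
(5,0): the only move is to (3,0)(W), a W ⇒ L
(5,1): the only move is to (3,1)(W), a W ⇒ L
(5,4): moves to (3,4)(W), (5,2)(W); every one is W ⇒ L
(5,5): moves to (3,5)(W), (5,3)(W); every one is W ⇒ L
(6,2): moves to (4,2)(W), (6,0)(W); every one is W ⇒ L
(6,3): moves to (4,3)(W), (6,1)(W); every one is W ⇒ L
(7,2): moves to (5,2)(W), (7,0)(W); every one is W ⇒ L
(7,3): moves to (5,3)(W), (7,1)(W); every one is W ⇒ L
Every other cell has at least one move into one of the L cells above, so it is W.
L cells per row: a=0: 4, a=1: 4, a=2: 2, a=3: 2, a=4: 4, a=5: 4, a=6: 2, a=7: 2; total 24.

24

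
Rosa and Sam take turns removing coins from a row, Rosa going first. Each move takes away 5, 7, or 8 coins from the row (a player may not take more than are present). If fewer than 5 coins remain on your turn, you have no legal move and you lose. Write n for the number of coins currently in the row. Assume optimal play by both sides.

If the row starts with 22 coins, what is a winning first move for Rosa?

Remove 5, leaving 17.

Use the standard recursion: the mover loses at a terminal position; elsewhere, the mover wins exactly when some move hands the opponent an L position.
n=0: no move → L
n=1: no move → L
n=2: no move → L
n=3: no move → L
n=4: no move → L
n=5: →0(L), so W
n=6: →1(L), so W
n=7: →2(L), so W
n=8: →3(L), so W
n=9: →4(L), so W
n=10: →3(L), so W
n=11: →4(L), so W
n=12: →4(L), so W
n=13: →8(W), 6(W), 5(W) — all W, so L
n=14: →9(W), 7(W), 6(W) — all W, so L
n=15: →10(W), 8(W), 7(W) — all W, so L
n=16: →11(W), 9(W), 8(W) — all W, so L
n=17: →12(W), 10(W), 9(W) — all W, so L
n=18: →13(L), so W
n=19: →14(L), so W
n=20: →15(L), so W
n=21: →16(L), so W
n=22: →17(L), so W
From 22, the L positions reachable in one move are: 17, 15, 14. Any move reaching one of these is winning.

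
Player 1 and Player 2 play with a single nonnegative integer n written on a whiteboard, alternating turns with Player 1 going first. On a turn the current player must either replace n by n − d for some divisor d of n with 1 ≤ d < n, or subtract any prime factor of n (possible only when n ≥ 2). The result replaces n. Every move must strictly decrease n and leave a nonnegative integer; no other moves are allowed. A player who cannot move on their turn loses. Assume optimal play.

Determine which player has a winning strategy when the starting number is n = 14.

Player 2 wins.

Build the W/L table. Terminal = L. A non-terminal position is W if it has a move to some L; otherwise it is L.
n=0: no move → L
n=1: no move → L
n=2: →0(L), so W
n=3: →0(L), so W
n=4: →2(W), 3(W) — all W, so L
n=5: →0(L), so W
n=6: →4(L), so W
n=7: →0(L), so W
n=8: →4(L), so W
n=9: →6(W), 8(W) — all W, so L
n=10: →9(L), so W
n=11: →0(L), so W
n=12: →9(L), so W
n=13: →0(L), so W
n=14: →7(W), 12(W), 13(W) — all W, so L
Every move from 14 reaches a W position, so the mover loses.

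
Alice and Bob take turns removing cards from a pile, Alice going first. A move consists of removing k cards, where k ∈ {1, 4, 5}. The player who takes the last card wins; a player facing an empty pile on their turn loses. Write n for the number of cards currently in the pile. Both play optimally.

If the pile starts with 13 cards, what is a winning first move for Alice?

Remove 5, leaving 8.

Build the W/L table. Terminal = L. A non-terminal position is W if it has a move to some L; otherwise it is L.
n=0: no move → L
n=1: reaches L-position 0 → W
n=2: only reaches 1(W), which is W → L
n=3: reaches L-position 2 → W
n=4: reaches L-position 0 → W
n=5: reaches L-position 0 → W
n=6: reaches L-position 2 → W
n=7: reaches L-position 2 → W
n=8: only reaches 7(W), 4(W), 3(W), all W → L
n=9: reaches L-position 8 → W
n=10: only reaches 9(W), 6(W), 5(W), all W → L
n=11: reaches L-position 10 → W
n=12: reaches L-position 8 → W
n=13: reaches L-position 8 → W
From 13, the L positions reachable in one move are: 8.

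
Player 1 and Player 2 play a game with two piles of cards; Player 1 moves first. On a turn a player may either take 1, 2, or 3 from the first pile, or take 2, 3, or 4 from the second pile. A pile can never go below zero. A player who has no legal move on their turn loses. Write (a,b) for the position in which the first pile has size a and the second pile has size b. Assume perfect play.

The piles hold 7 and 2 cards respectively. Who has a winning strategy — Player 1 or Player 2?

Work bottom-up. With no move the player to move loses. Otherwise the position is W if at least one move leads to an L position for the opponent, and L if every move leads to a W.
No move ever increases a pile, so every position that can arise here has a ≤ 7 and b ≤ 2; it is enough to label the cells with 0 ≤ a ≤ 7 and 0 ≤ b ≤ 2.
Every move lowers a or b (never raises either), so fill the grid row by row in increasing a, and left to right within a row: each cell's successors are then already labelled.
      b=0  b=1  b=2
a=0:    L    L    W
a=1:    W    W    L
a=2:    W    W    W
a=3:    W    W    W
a=4:    L    L    W
a=5:    W    W    L
a=6:    W    W    W
a=7:    W    W    W
Cells with no legal move (terminal, hence L): (0,0), (0,1).
The remaining L cells, each justified by listing all of its moves:
(1,2): moves to (0,2)(W), (1,0)(W); every one is W ⇒ L
(4,0): moves to (3,0)(W), (2,0)(W), (1,0)(W); every one is W ⇒ L
(4,1): moves to (3,1)(W), (2,1)(W), (1,1)(W); every one is W ⇒ L
(5,2): moves to (4,2)(W), (3,2)(W), (2,2)(W), (5,0)(W); every one is W ⇒ L
Every other cell has at least one move into one of the L cells above, so it is W.
From (7,2) Player 1 can move to (5,2), reaching an L position.

Player 1 wins.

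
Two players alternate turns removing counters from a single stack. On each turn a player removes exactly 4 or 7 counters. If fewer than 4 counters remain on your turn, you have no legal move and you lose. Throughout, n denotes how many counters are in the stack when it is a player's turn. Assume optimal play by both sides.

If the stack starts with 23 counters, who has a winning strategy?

The second player wins.

Label each position W (a win for the player to move) or L (a loss). A position with no legal move is L; any other position is W exactly when some move reaches an L, and L when every move reaches a W.
n=0: no move → L
n=1: no move → L
n=2: no move → L
n=3: no move → L
n=4: reaches L-position 0 → W
n=5: reaches L-position 1 → W
n=6: reaches L-position 2 → W
n=7: reaches L-position 3 → W
n=8: reaches L-position 1 → W
n=9: reaches L-position 2 → W
n=10: reaches L-position 3 → W
n=11: only reaches 7(W), 4(W), all W → L
n=12: only reaches 8(W), 5(W), all W → L
n=13: only reaches 9(W), 6(W), all W → L
n=14: only reaches 10(W), 7(W), all W → L
n=15: reaches L-position 11 → W
n=16: reaches L-position 12 → W
n=17: reaches L-position 13 → W
n=18: reaches L-position 14 → W
n=19: reaches L-position 12 → W
n=20: reaches L-position 13 → W
n=21: reaches L-position 14 → W
n=22: only reaches 18(W), 15(W), all W → L
n=23: only reaches 19(W), 16(W), all W → L
The starting position 23 is L: whatever the player to move does, the opponent receives a W position.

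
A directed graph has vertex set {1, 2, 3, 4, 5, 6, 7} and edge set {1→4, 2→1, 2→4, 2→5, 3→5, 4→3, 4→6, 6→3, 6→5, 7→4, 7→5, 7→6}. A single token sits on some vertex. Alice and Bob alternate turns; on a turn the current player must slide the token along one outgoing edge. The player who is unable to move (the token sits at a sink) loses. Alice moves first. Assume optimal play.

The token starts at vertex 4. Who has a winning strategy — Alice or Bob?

Bob wins.

Positions with no move are L. A position that does have a move is losing for the player to move precisely when every available move leads to a winning position for the opponent. Fill in the labels:
Every edge goes from a vertex to one that appears earlier in the order 5, 3, 6, 4, 1, 7, 2, so processing vertices in that order labels each vertex after all of its successors.
5: no outgoing edge → L
3: W (go to 5, an L position)
6: W (go to 5, an L position)
4: L (options 6(W), 3(W) are all W)
1: W (go to 4, an L position)
7: W (go to 4, an L position)
2: W (go to 4, an L position)
The starting position 4 is L: whatever Alice does, the opponent receives a W position.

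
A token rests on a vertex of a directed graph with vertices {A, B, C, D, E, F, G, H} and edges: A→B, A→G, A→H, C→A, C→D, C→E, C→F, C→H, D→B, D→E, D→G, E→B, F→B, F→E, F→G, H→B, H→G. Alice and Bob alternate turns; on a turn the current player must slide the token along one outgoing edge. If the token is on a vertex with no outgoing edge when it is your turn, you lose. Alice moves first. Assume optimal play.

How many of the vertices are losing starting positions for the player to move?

Work bottom-up. With no move the player to move loses. Otherwise the position is W if at least one move leads to an L position for the opponent, and L if every move leads to a W.
Every edge goes from a vertex to one that appears earlier in the order G, B, H, E, D, A, F, C, so processing vertices in that order labels each vertex after all of its successors.
G: no outgoing edge → L
B: no outgoing edge → L
H: can move to B, which is L ⇒ W
E: can move to B, which is L ⇒ W
D: can move to B, which is L ⇒ W
A: can move to B, which is L ⇒ W
F: can move to B, which is L ⇒ W
C: moves to F(W), A(W), D(W), E(W), H(W); every one is W ⇒ L
The L vertices are B, C, G; that is 3 in all.

3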